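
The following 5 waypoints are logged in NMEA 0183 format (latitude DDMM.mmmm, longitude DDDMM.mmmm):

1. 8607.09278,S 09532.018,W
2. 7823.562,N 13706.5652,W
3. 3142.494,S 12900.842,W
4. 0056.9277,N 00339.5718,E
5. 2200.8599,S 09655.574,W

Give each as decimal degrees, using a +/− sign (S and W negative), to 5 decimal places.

Point 1:
  Lat: degrees = first 2 digits = 86, minutes = 7.09278; 86 + 7.09278/60 = 86.118213
  S ⇒ negate
  Longitude: split at 3 digits → 095° and 32.018′; 95 + 32.018/60 = 95.533633
  W ⇒ negate
Point 2:
  Lat: split at 2 digits → 78° and 23.562′; 78 + 23.562/60 = 78.392700
  N ⇒ keep positive
  Longitude: degrees = first 3 digits = 137, minutes = 6.5652; 137 + 6.5652/60 = 137.109420
  W → negative
Point 3:
  Latitude: degrees = first 2 digits = 31, minutes = 42.494; 31 + 42.494/60 = 31.708233
  S ⇒ negate
  Lon: split at 3 digits → 129° and 0.842′; 129 + 0.842/60 = 129.014033
  W ⇒ negate
Point 4:
  φ: split at 2 digits → 00° and 56.9277′; 0 + 56.9277/60 = 0.948795
  N → positive
  Longitude: degrees = first 3 digits = 3, minutes = 39.5718; 3 + 39.5718/60 = 3.659530
  E → positive
Point 5:
  Latitude: degrees = first 2 digits = 22, minutes = 0.8599; 22 + 0.8599/60 = 22.014332
  hemisphere S, so the sign is −
  Lon: degrees = first 3 digits = 96, minutes = 55.574; 96 + 55.574/60 = 96.926233
  W → negative

1. -86.11821, -95.53363
2. 78.39270, -137.10942
3. -31.70823, -129.01403
4. 0.94880, 3.65953
5. -22.01433, -96.92623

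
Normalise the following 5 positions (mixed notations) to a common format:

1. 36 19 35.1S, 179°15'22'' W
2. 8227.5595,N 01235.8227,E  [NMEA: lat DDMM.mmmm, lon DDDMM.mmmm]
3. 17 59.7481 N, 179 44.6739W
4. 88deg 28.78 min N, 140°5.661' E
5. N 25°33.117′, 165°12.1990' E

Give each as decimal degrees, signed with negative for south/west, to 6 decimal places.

Point 1:
  Lat: 36° + 19/60 + 35.1/3600 = 36 + 0.316667 + 0.009750 = 36.3264167
  hemisphere S, so the sign is −
  Lon: 15′ + 22″ = 15.36667′; 179 + 15.36667/60 = 179.2561111
  hemisphere W, so the sign is −
Point 2:
  φ: split at 2 digits → 82° and 27.5595′; 82 + 27.5595/60 = 82.4593250
  N ⇒ keep positive
  λ: split at 3 digits → 012° and 35.8227′; 12 + 35.8227/60 = 12.5970450
  E ⇒ keep positive
Point 3:
  φ: 17 + 59.7481/60 = 17.9958017
  N ⇒ keep positive
  Longitude: 44.6739′ = 0.744565°; total 179.7445650
  W ⇒ negate
Point 4:
  Lat: 88 + 28.78/60 = 88.4796667
  N ⇒ keep positive
  Longitude: 5.661′ = 0.094350°; total 140.0943500
  E → positive
Point 5:
  Lat: 33.117′ = 0.551950°; total 25.5519500
  N ⇒ keep positive
  λ: 12.199′ = 0.203317°; total 165.2033167
  E ⇒ keep positive

1. -36.326417, -179.256111
2. 82.459325, 12.597045
3. 17.995802, -179.744565
4. 88.479667, 140.094350
5. 25.551950, 165.203317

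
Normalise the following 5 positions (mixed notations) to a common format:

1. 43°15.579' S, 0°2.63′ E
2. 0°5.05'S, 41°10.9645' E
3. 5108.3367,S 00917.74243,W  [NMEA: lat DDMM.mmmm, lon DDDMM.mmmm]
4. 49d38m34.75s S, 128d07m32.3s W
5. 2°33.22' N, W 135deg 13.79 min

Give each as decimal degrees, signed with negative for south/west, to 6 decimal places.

Point 1:
  Latitude: 15.579′ = 0.259650°; total 43.2596500
  hemisphere S, so the sign is −
  λ: 2.63′ = 0.043833°; total 0.0438333
  E ⇒ keep positive
Point 2:
  Latitude: 0 + 5.05/60 = 0.0841667
  S ⇒ negate
  λ: 10.9645′ = 0.182742°; total 41.1827417
  E ⇒ keep positive
Point 3:
  φ: split at 2 digits → 51° and 8.3367′; 51 + 8.3367/60 = 51.1389450
  S → negative
  Longitude: split at 3 digits → 009° and 17.74243′; 9 + 17.74243/60 = 9.2957072
  W ⇒ negate
Point 4:
  Lat: 49 + 38/60 + 34.75/3600 = 49.6429861
  S ⇒ negate
  λ: 128 + 7/60 + 32.3/3600 = 128.1256389
  W → negative
Point 5:
  Lat: 33.22′ = 0.553667°; total 2.5536667
  N ⇒ keep positive
  λ: 13.79′ = 0.229833°; total 135.2298333
  W ⇒ negate

1. -43.259650, 0.043833
2. -0.084167, 41.182742
3. -51.138945, -9.295707
4. -49.642986, -128.125639
5. 2.553667, -135.229833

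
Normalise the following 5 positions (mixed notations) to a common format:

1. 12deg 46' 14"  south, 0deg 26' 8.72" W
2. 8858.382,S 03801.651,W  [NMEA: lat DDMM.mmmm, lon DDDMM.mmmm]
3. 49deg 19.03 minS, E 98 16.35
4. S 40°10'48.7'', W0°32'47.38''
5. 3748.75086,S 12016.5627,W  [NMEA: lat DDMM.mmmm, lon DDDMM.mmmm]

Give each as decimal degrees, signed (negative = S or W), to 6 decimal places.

1. -12.770556, -0.435756
2. -88.973033, -38.027517
3. -49.317167, 98.272500
4. -40.180194, -0.546494
5. -37.812514, -120.276045

Point 1:
  φ: 12 + 46/60 + 14/3600 = 12.7705556
  hemisphere S, so the sign is −
  Lon: 0 + 26/60 + 8.72/3600 = 0.4357556
  W → negative
Point 2:
  Latitude: degrees = first 2 digits = 88, minutes = 58.382; 88 + 58.382/60 = 88.9730333
  hemisphere S, so the sign is −
  λ: degrees = first 3 digits = 38, minutes = 1.651; 38 + 1.651/60 = 38.0275167
  hemisphere W, so the sign is −
Point 3:
  Latitude: 49 + 19.03/60 = 49.3171667
  S → negative
  Longitude: 16.35′ = 0.272500°; total 98.2725000
  E ⇒ keep positive
Point 4:
  Lat: 40° + 10/60 + 48.7/3600 = 40 + 0.166667 + 0.013528 = 40.1801944
  S ⇒ negate
  Lon: 32′ + 47.38″ = 32.78967′; 0 + 32.78967/60 = 0.5464944
  W ⇒ negate
Point 5:
  φ: split at 2 digits → 37° and 48.75086′; 37 + 48.75086/60 = 37.8125143
  S → negative
  Lon: split at 3 digits → 120° and 16.5627′; 120 + 16.5627/60 = 120.2760450
  W → negative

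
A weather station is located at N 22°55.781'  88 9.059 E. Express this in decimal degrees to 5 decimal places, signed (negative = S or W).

Lat: 22 + 55.781/60 = 22.929683
N ⇒ keep positive
Longitude: 9.059′ = 0.150983°; total 88.150983
E → positive

22.92968, 88.15098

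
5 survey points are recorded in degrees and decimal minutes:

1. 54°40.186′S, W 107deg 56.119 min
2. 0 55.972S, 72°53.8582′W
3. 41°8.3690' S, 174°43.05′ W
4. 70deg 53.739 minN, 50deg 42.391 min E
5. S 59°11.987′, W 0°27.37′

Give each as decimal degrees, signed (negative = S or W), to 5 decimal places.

1. -54.66977, -107.93532
2. -0.93287, -72.89764
3. -41.13948, -174.71750
4. 70.89565, 50.70652
5. -59.19978, -0.45617

Point 1:
  φ: 54 + 40.186/60 = 54.669767
  S → negative
  λ: 107 + 56.119/60 = 107.935317
  W ⇒ negate
Point 2:
  φ: 55.972′ = 0.932867°; total 0.932867
  S ⇒ negate
  λ: 72 + 53.8582/60 = 72.897637
  hemisphere W, so the sign is −
Point 3:
  Lat: 41 + 8.369/60 = 41.139483
  S → negative
  λ: 174 + 43.05/60 = 174.717500
  W → negative
Point 4:
  φ: 53.739′ = 0.895650°; total 70.895650
  N → positive
  λ: 50 + 42.391/60 = 50.706517
  E ⇒ keep positive
Point 5:
  φ: 11.987′ = 0.199783°; total 59.199783
  S → negative
  Longitude: 27.37′ = 0.456167°; total 0.456167
  W ⇒ negate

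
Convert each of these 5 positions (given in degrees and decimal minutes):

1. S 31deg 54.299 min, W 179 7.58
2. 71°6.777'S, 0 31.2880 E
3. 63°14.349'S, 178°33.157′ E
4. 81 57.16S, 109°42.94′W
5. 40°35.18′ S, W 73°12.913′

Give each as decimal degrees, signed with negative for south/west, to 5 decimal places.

1. -31.90498, -179.12633
2. -71.11295, 0.52147
3. -63.23915, 178.55262
4. -81.95267, -109.71567
5. -40.58633, -73.21522

Point 1:
  Lat: 31 + 54.299/60 = 31.904983
  hemisphere S, so the sign is −
  λ: 179 + 7.58/60 = 179.126333
  hemisphere W, so the sign is −
Point 2:
  φ: 6.777′ = 0.112950°; total 71.112950
  S → negative
  Lon: 31.288′ = 0.521467°; total 0.521467
  E ⇒ keep positive
Point 3:
  Latitude: 63 + 14.349/60 = 63.239150
  S ⇒ negate
  λ: 178 + 33.157/60 = 178.552617
  E ⇒ keep positive
Point 4:
  Lat: 57.16′ = 0.952667°; total 81.952667
  S → negative
  Longitude: 42.94′ = 0.715667°; total 109.715667
  W ⇒ negate
Point 5:
  Lat: 35.18′ = 0.586333°; total 40.586333
  hemisphere S, so the sign is −
  Lon: 12.913′ = 0.215217°; total 73.215217
  hemisphere W, so the sign is −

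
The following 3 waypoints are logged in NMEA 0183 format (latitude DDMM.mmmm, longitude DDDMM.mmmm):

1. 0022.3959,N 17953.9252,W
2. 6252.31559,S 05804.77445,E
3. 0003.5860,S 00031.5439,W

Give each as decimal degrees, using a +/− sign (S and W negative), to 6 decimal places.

Point 1:
  Lat: degrees = first 2 digits = 0, minutes = 22.3959; 0 + 22.3959/60 = 0.3732650
  N → positive
  Longitude: split at 3 digits → 179° and 53.9252′; 179 + 53.9252/60 = 179.8987533
  W ⇒ negate
Point 2:
  Lat: degrees = first 2 digits = 62, minutes = 52.31559; 62 + 52.31559/60 = 62.8719265
  S ⇒ negate
  Longitude: degrees = first 3 digits = 58, minutes = 4.77445; 58 + 4.77445/60 = 58.0795742
  E ⇒ keep positive
Point 3:
  Lat: degrees = first 2 digits = 0, minutes = 3.586; 0 + 3.586/60 = 0.0597667
  hemisphere S, so the sign is −
  Longitude: degrees = first 3 digits = 0, minutes = 31.5439; 0 + 31.5439/60 = 0.5257317
  hemisphere W, so the sign is −

1. 0.373265, -179.898753
2. -62.871927, 58.079574
3. -0.059767, -0.525732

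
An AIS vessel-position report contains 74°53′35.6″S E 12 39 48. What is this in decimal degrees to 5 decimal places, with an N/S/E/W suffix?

Latitude: 53′ + 35.6″ = 53.59333′; 74 + 53.59333/60 = 74.893222
Longitude: 39′ + 48″ = 39.80000′; 12 + 39.80000/60 = 12.663333

74.89322° S, 12.66333° E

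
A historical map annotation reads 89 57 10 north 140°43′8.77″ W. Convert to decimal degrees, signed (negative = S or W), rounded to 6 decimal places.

φ: 89 + 57/60 + 10/3600 = 89.9527778
N → positive
Longitude: 140° + 43/60 + 8.77/3600 = 140 + 0.716667 + 0.002436 = 140.7191028
W → negative

89.952778, -140.719103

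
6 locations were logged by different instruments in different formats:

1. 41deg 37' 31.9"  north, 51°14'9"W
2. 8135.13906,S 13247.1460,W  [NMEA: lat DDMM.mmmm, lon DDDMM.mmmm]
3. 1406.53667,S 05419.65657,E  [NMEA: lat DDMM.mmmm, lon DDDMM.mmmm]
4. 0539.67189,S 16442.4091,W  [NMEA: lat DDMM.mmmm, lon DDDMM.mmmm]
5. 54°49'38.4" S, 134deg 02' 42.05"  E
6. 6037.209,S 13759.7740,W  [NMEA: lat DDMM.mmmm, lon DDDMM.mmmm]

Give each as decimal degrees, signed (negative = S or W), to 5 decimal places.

Point 1:
  Latitude: 41 + 37/60 + 31.9/3600 = 41.625528
  N → positive
  λ: 14′ + 9″ = 14.15000′; 51 + 14.15000/60 = 51.235833
  hemisphere W, so the sign is −
Point 2:
  φ: split at 2 digits → 81° and 35.13906′; 81 + 35.13906/60 = 81.585651
  S ⇒ negate
  Longitude: degrees = first 3 digits = 132, minutes = 47.146; 132 + 47.146/60 = 132.785767
  W → negative
Point 3:
  Latitude: split at 2 digits → 14° and 6.53667′; 14 + 6.53667/60 = 14.108945
  S → negative
  Lon: degrees = first 3 digits = 54, minutes = 19.65657; 54 + 19.65657/60 = 54.327610
  E → positive
Point 4:
  φ: split at 2 digits → 05° and 39.67189′; 5 + 39.67189/60 = 5.661198
  S ⇒ negate
  Lon: split at 3 digits → 164° and 42.4091′; 164 + 42.4091/60 = 164.706818
  W ⇒ negate
Point 5:
  Lat: 49′ + 38.4″ = 49.64000′; 54 + 49.64000/60 = 54.827333
  hemisphere S, so the sign is −
  Longitude: 2′ + 42.05″ = 2.70083′; 134 + 2.70083/60 = 134.045014
  E → positive
Point 6:
  Lat: degrees = first 2 digits = 60, minutes = 37.209; 60 + 37.209/60 = 60.620150
  S → negative
  λ: degrees = first 3 digits = 137, minutes = 59.774; 137 + 59.774/60 = 137.996233
  W → negative

1. 41.62553, -51.23583
2. -81.58565, -132.78577
3. -14.10894, 54.32761
4. -5.66120, -164.70682
5. -54.82733, 134.04501
6. -60.62015, -137.99623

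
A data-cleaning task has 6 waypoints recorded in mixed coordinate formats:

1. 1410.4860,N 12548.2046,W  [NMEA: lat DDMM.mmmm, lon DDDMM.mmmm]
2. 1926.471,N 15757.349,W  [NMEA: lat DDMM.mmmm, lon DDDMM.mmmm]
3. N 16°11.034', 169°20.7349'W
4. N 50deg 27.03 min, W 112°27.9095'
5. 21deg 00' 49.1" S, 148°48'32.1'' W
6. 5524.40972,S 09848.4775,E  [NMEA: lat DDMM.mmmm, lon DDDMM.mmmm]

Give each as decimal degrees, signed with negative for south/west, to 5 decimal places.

1. 14.17477, -125.80341
2. 19.44118, -157.95582
3. 16.18390, -169.34558
4. 50.45050, -112.46516
5. -21.01364, -148.80892
6. -55.40683, 98.80796

Point 1:
  φ: degrees = first 2 digits = 14, minutes = 10.486; 14 + 10.486/60 = 14.174767
  N ⇒ keep positive
  Lon: degrees = first 3 digits = 125, minutes = 48.2046; 125 + 48.2046/60 = 125.803410
  W ⇒ negate
Point 2:
  φ: degrees = first 2 digits = 19, minutes = 26.471; 19 + 26.471/60 = 19.441183
  N ⇒ keep positive
  Longitude: degrees = first 3 digits = 157, minutes = 57.349; 157 + 57.349/60 = 157.955817
  W → negative
Point 3:
  Latitude: 11.034′ = 0.183900°; total 16.183900
  N → positive
  λ: 20.7349′ = 0.345582°; total 169.345582
  W → negative
Point 4:
  Lat: 50 + 27.03/60 = 50.450500
  N → positive
  Longitude: 27.9095′ = 0.465158°; total 112.465158
  W ⇒ negate
Point 5:
  φ: 21 + 0/60 + 49.1/3600 = 21.013639
  hemisphere S, so the sign is −
  Lon: 148° + 48/60 + 32.1/3600 = 148 + 0.800000 + 0.008917 = 148.808917
  W → negative
Point 6:
  Latitude: split at 2 digits → 55° and 24.40972′; 55 + 24.40972/60 = 55.406829
  S ⇒ negate
  Lon: degrees = first 3 digits = 98, minutes = 48.4775; 98 + 48.4775/60 = 98.807958
  E → positive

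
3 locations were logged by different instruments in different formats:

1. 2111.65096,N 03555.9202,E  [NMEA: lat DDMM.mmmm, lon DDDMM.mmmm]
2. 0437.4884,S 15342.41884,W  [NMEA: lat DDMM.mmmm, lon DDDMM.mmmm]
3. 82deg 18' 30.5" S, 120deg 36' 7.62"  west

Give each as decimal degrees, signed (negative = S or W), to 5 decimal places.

Point 1:
  Latitude: degrees = first 2 digits = 21, minutes = 11.65096; 21 + 11.65096/60 = 21.194183
  N ⇒ keep positive
  λ: degrees = first 3 digits = 35, minutes = 55.9202; 35 + 55.9202/60 = 35.932003
  E → positive
Point 2:
  Lat: split at 2 digits → 04° and 37.4884′; 4 + 37.4884/60 = 4.624807
  hemisphere S, so the sign is −
  λ: degrees = first 3 digits = 153, minutes = 42.41884; 153 + 42.41884/60 = 153.706981
  hemisphere W, so the sign is −
Point 3:
  φ: 82 + 18/60 + 30.5/3600 = 82.308472
  hemisphere S, so the sign is −
  λ: 36′ + 7.62″ = 36.12700′; 120 + 36.12700/60 = 120.602117
  W → negative

1. 21.19418, 35.93200
2. -4.62481, -153.70698
3. -82.30847, -120.60212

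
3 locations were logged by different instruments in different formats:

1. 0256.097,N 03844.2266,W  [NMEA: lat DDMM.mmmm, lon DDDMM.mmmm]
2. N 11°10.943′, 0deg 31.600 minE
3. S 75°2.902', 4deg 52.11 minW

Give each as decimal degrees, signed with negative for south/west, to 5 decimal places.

1. 2.93495, -38.73711
2. 11.18238, 0.52667
3. -75.04837, -4.86850

Point 1:
  Latitude: split at 2 digits → 02° and 56.097′; 2 + 56.097/60 = 2.934950
  N → positive
  λ: degrees = first 3 digits = 38, minutes = 44.2266; 38 + 44.2266/60 = 38.737110
  hemisphere W, so the sign is −
Point 2:
  Latitude: 10.943′ = 0.182383°; total 11.182383
  N → positive
  Longitude: 31.6′ = 0.526667°; total 0.526667
  E ⇒ keep positive
Point 3:
  φ: 75 + 2.902/60 = 75.048367
  hemisphere S, so the sign is −
  Lon: 4 + 52.11/60 = 4.868500
  W ⇒ negate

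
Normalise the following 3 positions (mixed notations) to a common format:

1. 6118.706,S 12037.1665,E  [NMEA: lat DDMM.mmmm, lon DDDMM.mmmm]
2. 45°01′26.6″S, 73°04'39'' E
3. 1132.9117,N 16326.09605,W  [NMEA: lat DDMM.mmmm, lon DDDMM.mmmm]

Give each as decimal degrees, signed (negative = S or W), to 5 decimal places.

1. -61.31177, 120.61944
2. -45.02406, 73.07750
3. 11.54853, -163.43493

Point 1:
  Latitude: degrees = first 2 digits = 61, minutes = 18.706; 61 + 18.706/60 = 61.311767
  S ⇒ negate
  Lon: degrees = first 3 digits = 120, minutes = 37.1665; 120 + 37.1665/60 = 120.619442
  E → positive
Point 2:
  Latitude: 45° + 1/60 + 26.6/3600 = 45 + 0.016667 + 0.007389 = 45.024056
  S → negative
  Longitude: 73° + 4/60 + 39/3600 = 73 + 0.066667 + 0.010833 = 73.077500
  E → positive
Point 3:
  φ: split at 2 digits → 11° and 32.9117′; 11 + 32.9117/60 = 11.548528
  N → positive
  λ: degrees = first 3 digits = 163, minutes = 26.09605; 163 + 26.09605/60 = 163.434934
  W ⇒ negate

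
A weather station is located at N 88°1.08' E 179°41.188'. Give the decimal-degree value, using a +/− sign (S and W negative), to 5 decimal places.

88.01800, 179.68647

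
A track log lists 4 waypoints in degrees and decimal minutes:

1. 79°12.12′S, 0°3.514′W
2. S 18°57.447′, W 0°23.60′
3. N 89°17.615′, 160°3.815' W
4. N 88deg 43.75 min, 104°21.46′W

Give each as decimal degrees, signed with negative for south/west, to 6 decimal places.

1. -79.202000, -0.058567
2. -18.957450, -0.393333
3. 89.293583, -160.063583
4. 88.729167, -104.357667

Point 1:
  Latitude: 79 + 12.12/60 = 79.2020000
  hemisphere S, so the sign is −
  λ: 0 + 3.514/60 = 0.0585667
  W ⇒ negate
Point 2:
  Latitude: 18 + 57.447/60 = 18.9574500
  hemisphere S, so the sign is −
  Longitude: 0 + 23.6/60 = 0.3933333
  W → negative
Point 3:
  φ: 89 + 17.615/60 = 89.2935833
  N ⇒ keep positive
  λ: 3.815′ = 0.063583°; total 160.0635833
  W ⇒ negate
Point 4:
  Latitude: 43.75′ = 0.729167°; total 88.7291667
  N → positive
  λ: 21.46′ = 0.357667°; total 104.3576667
  W ⇒ negate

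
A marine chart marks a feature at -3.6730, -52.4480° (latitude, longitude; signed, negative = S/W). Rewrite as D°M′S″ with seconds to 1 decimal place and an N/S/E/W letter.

3°40′22.8″ S, 52°26′52.8″ W

Latitude is negative → S; |value| = 3.673000
φ: 0.673000° → 40.38000′; 0.38000 × 60 = 22.800″
Longitude is negative → W; |value| = 52.448000
Longitude: 0.448000 × 60 = 26.88000′ → 26′, remainder × 60 = 52.800″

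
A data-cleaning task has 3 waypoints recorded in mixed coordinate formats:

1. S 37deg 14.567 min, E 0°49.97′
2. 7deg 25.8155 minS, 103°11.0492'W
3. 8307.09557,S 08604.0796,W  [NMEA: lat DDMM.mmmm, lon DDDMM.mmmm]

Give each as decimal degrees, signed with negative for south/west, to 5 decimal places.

1. -37.24278, 0.83283
2. -7.43026, -103.18415
3. -83.11826, -86.06799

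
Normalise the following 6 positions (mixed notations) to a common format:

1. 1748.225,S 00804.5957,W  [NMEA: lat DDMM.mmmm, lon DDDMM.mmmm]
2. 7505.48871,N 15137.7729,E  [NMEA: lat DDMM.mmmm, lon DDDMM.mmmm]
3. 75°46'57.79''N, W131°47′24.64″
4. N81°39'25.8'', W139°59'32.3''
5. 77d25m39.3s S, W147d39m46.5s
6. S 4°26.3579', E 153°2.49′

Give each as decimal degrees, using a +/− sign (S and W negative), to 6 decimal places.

Point 1:
  φ: split at 2 digits → 17° and 48.225′; 17 + 48.225/60 = 17.8037500
  S → negative
  Longitude: degrees = first 3 digits = 8, minutes = 4.5957; 8 + 4.5957/60 = 8.0765950
  W ⇒ negate
Point 2:
  φ: degrees = first 2 digits = 75, minutes = 5.48871; 75 + 5.48871/60 = 75.0914785
  N ⇒ keep positive
  Longitude: degrees = first 3 digits = 151, minutes = 37.7729; 151 + 37.7729/60 = 151.6295483
  E → positive
Point 3:
  φ: 75° + 46/60 + 57.79/3600 = 75 + 0.766667 + 0.016053 = 75.7827194
  N → positive
  Longitude: 131 + 47/60 + 24.64/3600 = 131.7901778
  hemisphere W, so the sign is −
Point 4:
  Lat: 81° + 39/60 + 25.8/3600 = 81 + 0.650000 + 0.007167 = 81.6571667
  N → positive
  Longitude: 139 + 59/60 + 32.3/3600 = 139.9923056
  W → negative
Point 5:
  φ: 25′ + 39.3″ = 25.65500′; 77 + 25.65500/60 = 77.4275833
  hemisphere S, so the sign is −
  λ: 147 + 39/60 + 46.5/3600 = 147.6629167
  hemisphere W, so the sign is −
Point 6:
  φ: 26.3579′ = 0.439298°; total 4.4392983
  hemisphere S, so the sign is −
  Longitude: 2.49′ = 0.041500°; total 153.0415000
  E → positive

1. -17.803750, -8.076595
2. 75.091479, 151.629548
3. 75.782719, -131.790178
4. 81.657167, -139.992306
5. -77.427583, -147.662917
6. -4.439298, 153.041500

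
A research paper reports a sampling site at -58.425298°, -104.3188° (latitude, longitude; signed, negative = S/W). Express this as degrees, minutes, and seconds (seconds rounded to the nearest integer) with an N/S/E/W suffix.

Latitude is negative → S; |value| = 58.425298
φ: 0.425298 × 60 = 25.51788′ → 25′, remainder × 60 = 31.07″
Longitude is negative → W; |value| = 104.318800
Lon: whole degrees 104; 19.12800′ → 19′ and 7.68″

58°25′31″ S, 104°19′8″ W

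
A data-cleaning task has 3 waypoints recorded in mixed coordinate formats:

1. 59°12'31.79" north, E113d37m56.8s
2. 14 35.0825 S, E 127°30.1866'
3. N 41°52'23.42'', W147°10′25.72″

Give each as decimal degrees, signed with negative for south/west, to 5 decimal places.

1. 59.20883, 113.63244
2. -14.58471, 127.50311
3. 41.87317, -147.17381

Point 1:
  Lat: 59° + 12/60 + 31.79/3600 = 59 + 0.200000 + 0.008831 = 59.208831
  N ⇒ keep positive
  λ: 113 + 37/60 + 56.8/3600 = 113.632444
  E ⇒ keep positive
Point 2:
  φ: 14 + 35.0825/60 = 14.584708
  S ⇒ negate
  Lon: 127 + 30.1866/60 = 127.503110
  E → positive
Point 3:
  Lat: 41 + 52/60 + 23.42/3600 = 41.873172
  N ⇒ keep positive
  Longitude: 147 + 10/60 + 25.72/3600 = 147.173811
  W ⇒ negate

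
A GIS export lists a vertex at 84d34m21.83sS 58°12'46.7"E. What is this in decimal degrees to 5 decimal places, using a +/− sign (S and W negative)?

Latitude: 84 + 34/60 + 21.83/3600 = 84.572731
hemisphere S, so the sign is −
Lon: 58 + 12/60 + 46.7/3600 = 58.212972
E ⇒ keep positive

-84.57273, 58.21297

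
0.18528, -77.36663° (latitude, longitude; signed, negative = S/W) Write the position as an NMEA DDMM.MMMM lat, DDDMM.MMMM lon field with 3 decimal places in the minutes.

φ: fractional part 0.185280 → 11.11680 minutes
Longitude is negative → W; |value| = 77.366630
Lon: 77° + 0.366630 × 60 = 77° 21.99780′

0011.117,N / 07721.998,W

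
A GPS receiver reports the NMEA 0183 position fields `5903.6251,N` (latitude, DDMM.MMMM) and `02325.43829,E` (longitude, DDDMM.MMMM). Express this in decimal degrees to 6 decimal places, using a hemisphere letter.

59.060418° N, 23.423972° E

Latitude: degrees = first 2 digits = 59, minutes = 3.6251; 59 + 3.6251/60 = 59.0604183
Longitude: degrees = first 3 digits = 23, minutes = 25.43829; 23 + 25.43829/60 = 23.4239715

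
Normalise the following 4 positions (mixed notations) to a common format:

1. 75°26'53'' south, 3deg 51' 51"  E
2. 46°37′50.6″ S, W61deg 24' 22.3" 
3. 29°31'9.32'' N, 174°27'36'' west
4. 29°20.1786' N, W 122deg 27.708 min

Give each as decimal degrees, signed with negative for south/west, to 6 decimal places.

Point 1:
  Lat: 75° + 26/60 + 53/3600 = 75 + 0.433333 + 0.014722 = 75.4480556
  S ⇒ negate
  Lon: 51′ + 51″ = 51.85000′; 3 + 51.85000/60 = 3.8641667
  E ⇒ keep positive
Point 2:
  φ: 46 + 37/60 + 50.6/3600 = 46.6307222
  hemisphere S, so the sign is −
  Longitude: 24′ + 22.3″ = 24.37167′; 61 + 24.37167/60 = 61.4061944
  W → negative
Point 3:
  Latitude: 29 + 31/60 + 9.32/3600 = 29.5192556
  N → positive
  Longitude: 27′ + 36″ = 27.60000′; 174 + 27.60000/60 = 174.4600000
  W ⇒ negate
Point 4:
  φ: 29 + 20.1786/60 = 29.3363100
  N ⇒ keep positive
  Longitude: 27.708′ = 0.461800°; total 122.4618000
  W ⇒ negate

1. -75.448056, 3.864167
2. -46.630722, -61.406194
3. 29.519256, -174.460000
4. 29.336310, -122.461800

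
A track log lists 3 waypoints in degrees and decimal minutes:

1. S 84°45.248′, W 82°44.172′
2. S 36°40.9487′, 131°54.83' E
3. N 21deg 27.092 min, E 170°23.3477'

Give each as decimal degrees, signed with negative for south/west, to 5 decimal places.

Point 1:
  Lat: 45.248′ = 0.754133°; total 84.754133
  S → negative
  λ: 82 + 44.172/60 = 82.736200
  hemisphere W, so the sign is −
Point 2:
  Lat: 36 + 40.9487/60 = 36.682478
  S → negative
  Longitude: 54.83′ = 0.913833°; total 131.913833
  E → positive
Point 3:
  Latitude: 27.092′ = 0.451533°; total 21.451533
  N ⇒ keep positive
  Lon: 23.3477′ = 0.389128°; total 170.389128
  E → positive

1. -84.75413, -82.73620
2. -36.68248, 131.91383
3. 21.45153, 170.38913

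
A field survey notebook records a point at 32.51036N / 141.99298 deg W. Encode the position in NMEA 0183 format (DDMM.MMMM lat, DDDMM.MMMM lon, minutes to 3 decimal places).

3230.622,N / 14159.579,W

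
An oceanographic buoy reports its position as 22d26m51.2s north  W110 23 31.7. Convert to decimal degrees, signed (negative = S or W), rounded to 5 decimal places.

φ: 22 + 26/60 + 51.2/3600 = 22.447556
N ⇒ keep positive
Longitude: 23′ + 31.7″ = 23.52833′; 110 + 23.52833/60 = 110.392139
hemisphere W, so the sign is −

22.44756, -110.39214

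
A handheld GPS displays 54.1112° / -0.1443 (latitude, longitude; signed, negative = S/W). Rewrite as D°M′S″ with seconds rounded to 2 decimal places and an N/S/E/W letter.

φ: whole degrees 54; 6.67200′ → 6′ and 40.3200″
Longitude is negative → W; |value| = 0.144300
Lon: whole degrees 0; 8.65800′ → 8′ and 39.4800″

54°06′40.32″ N, 0°08′39.48″ W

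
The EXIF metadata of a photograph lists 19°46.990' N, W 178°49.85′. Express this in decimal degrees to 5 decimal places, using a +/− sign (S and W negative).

19.78317, -178.83083

Latitude: 19 + 46.99/60 = 19.783167
N → positive
Lon: 49.85′ = 0.830833°; total 178.830833
W ⇒ negate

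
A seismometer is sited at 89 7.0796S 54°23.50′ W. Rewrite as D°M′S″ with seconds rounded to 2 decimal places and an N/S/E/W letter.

89°07′4.78″ S, 54°23′30.00″ W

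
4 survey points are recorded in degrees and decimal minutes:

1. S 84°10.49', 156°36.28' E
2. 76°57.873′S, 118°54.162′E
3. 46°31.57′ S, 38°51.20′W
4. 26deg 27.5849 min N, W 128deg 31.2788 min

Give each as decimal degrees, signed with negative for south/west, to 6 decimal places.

Point 1:
  Lat: 10.49′ = 0.174833°; total 84.1748333
  S ⇒ negate
  λ: 36.28′ = 0.604667°; total 156.6046667
  E → positive
Point 2:
  φ: 57.873′ = 0.964550°; total 76.9645500
  S ⇒ negate
  Lon: 54.162′ = 0.902700°; total 118.9027000
  E → positive
Point 3:
  φ: 46 + 31.57/60 = 46.5261667
  S ⇒ negate
  λ: 51.2′ = 0.853333°; total 38.8533333
  W → negative
Point 4:
  Lat: 27.5849′ = 0.459748°; total 26.4597483
  N ⇒ keep positive
  Longitude: 128 + 31.2788/60 = 128.5213133
  hemisphere W, so the sign is −

1. -84.174833, 156.604667
2. -76.964550, 118.902700
3. -46.526167, -38.853333
4. 26.459748, -128.521313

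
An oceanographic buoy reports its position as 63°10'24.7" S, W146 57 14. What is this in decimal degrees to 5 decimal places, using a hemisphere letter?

63.17353° S, 146.95389° W

Lat: 10′ + 24.7″ = 10.41167′; 63 + 10.41167/60 = 63.173528
Longitude: 146° + 57/60 + 14/3600 = 146 + 0.950000 + 0.003889 = 146.953889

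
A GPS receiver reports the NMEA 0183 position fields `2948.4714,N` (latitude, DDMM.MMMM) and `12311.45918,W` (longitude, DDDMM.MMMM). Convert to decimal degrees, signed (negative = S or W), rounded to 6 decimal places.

29.807857, -123.190986

Latitude: degrees = first 2 digits = 29, minutes = 48.4714; 29 + 48.4714/60 = 29.8078567
N ⇒ keep positive
λ: degrees = first 3 digits = 123, minutes = 11.45918; 123 + 11.45918/60 = 123.1909863
hemisphere W, so the sign is −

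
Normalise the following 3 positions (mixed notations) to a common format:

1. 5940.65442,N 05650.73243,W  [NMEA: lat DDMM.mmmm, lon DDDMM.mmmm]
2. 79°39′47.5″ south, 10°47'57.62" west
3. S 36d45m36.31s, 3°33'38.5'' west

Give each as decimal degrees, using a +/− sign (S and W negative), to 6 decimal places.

1. 59.677574, -56.845541
2. -79.663194, -10.799339
3. -36.760086, -3.560694

Point 1:
  φ: split at 2 digits → 59° and 40.65442′; 59 + 40.65442/60 = 59.6775737
  N ⇒ keep positive
  Lon: degrees = first 3 digits = 56, minutes = 50.73243; 56 + 50.73243/60 = 56.8455405
  W → negative
Point 2:
  Latitude: 39′ + 47.5″ = 39.79167′; 79 + 39.79167/60 = 79.6631944
  S → negative
  Longitude: 47′ + 57.62″ = 47.96033′; 10 + 47.96033/60 = 10.7993389
  hemisphere W, so the sign is −
Point 3:
  Latitude: 36° + 45/60 + 36.31/3600 = 36 + 0.750000 + 0.010086 = 36.7600861
  S ⇒ negate
  Longitude: 3° + 33/60 + 38.5/3600 = 3 + 0.550000 + 0.010694 = 3.5606944
  W → negative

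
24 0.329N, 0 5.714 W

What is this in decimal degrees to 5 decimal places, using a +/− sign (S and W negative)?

Latitude: 0.329′ = 0.005483°; total 24.005483
N ⇒ keep positive
Longitude: 0 + 5.714/60 = 0.095233
hemisphere W, so the sign is −

24.00548, -0.09523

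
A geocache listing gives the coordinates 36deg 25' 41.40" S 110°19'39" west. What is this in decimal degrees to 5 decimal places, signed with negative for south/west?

φ: 25′ + 41.4″ = 25.69000′; 36 + 25.69000/60 = 36.428167
hemisphere S, so the sign is −
Longitude: 110° + 19/60 + 39/3600 = 110 + 0.316667 + 0.010833 = 110.327500
W ⇒ negate

-36.42817, -110.32750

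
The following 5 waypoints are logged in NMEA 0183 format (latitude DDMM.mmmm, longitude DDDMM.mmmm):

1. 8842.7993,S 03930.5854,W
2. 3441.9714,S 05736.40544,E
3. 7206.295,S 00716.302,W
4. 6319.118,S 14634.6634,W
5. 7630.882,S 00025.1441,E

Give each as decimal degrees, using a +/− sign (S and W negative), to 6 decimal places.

Point 1:
  Lat: degrees = first 2 digits = 88, minutes = 42.7993; 88 + 42.7993/60 = 88.7133217
  hemisphere S, so the sign is −
  Longitude: split at 3 digits → 039° and 30.5854′; 39 + 30.5854/60 = 39.5097567
  W → negative
Point 2:
  Lat: split at 2 digits → 34° and 41.9714′; 34 + 41.9714/60 = 34.6995233
  S ⇒ negate
  Longitude: degrees = first 3 digits = 57, minutes = 36.40544; 57 + 36.40544/60 = 57.6067573
  E → positive
Point 3:
  Latitude: degrees = first 2 digits = 72, minutes = 6.295; 72 + 6.295/60 = 72.1049167
  S → negative
  λ: split at 3 digits → 007° and 16.302′; 7 + 16.302/60 = 7.2717000
  W → negative
Point 4:
  Latitude: split at 2 digits → 63° and 19.118′; 63 + 19.118/60 = 63.3186333
  hemisphere S, so the sign is −
  λ: split at 3 digits → 146° and 34.6634′; 146 + 34.6634/60 = 146.5777233
  W ⇒ negate
Point 5:
  Lat: split at 2 digits → 76° and 30.882′; 76 + 30.882/60 = 76.5147000
  hemisphere S, so the sign is −
  Lon: degrees = first 3 digits = 0, minutes = 25.1441; 0 + 25.1441/60 = 0.4190683
  E → positive

1. -88.713322, -39.509757
2. -34.699523, 57.606757
3. -72.104917, -7.271700
4. -63.318633, -146.577723
5. -76.514700, 0.419068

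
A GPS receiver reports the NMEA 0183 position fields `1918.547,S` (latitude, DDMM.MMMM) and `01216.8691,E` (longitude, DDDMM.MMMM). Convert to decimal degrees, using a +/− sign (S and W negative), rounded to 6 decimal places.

-19.309117, 12.281152

Latitude: degrees = first 2 digits = 19, minutes = 18.547; 19 + 18.547/60 = 19.3091167
hemisphere S, so the sign is −
Longitude: split at 3 digits → 012° and 16.8691′; 12 + 16.8691/60 = 12.2811517
E → positive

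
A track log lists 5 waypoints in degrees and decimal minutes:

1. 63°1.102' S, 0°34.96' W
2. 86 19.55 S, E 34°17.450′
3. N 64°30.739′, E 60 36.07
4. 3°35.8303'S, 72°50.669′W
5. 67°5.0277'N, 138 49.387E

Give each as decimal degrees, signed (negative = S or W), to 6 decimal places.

1. -63.018367, -0.582667
2. -86.325833, 34.290833
3. 64.512317, 60.601167
4. -3.597172, -72.844483
5. 67.083795, 138.823117

Point 1:
  Latitude: 63 + 1.102/60 = 63.0183667
  hemisphere S, so the sign is −
  Lon: 34.96′ = 0.582667°; total 0.5826667
  hemisphere W, so the sign is −
Point 2:
  φ: 86 + 19.55/60 = 86.3258333
  S → negative
  λ: 17.45′ = 0.290833°; total 34.2908333
  E → positive
Point 3:
  Latitude: 30.739′ = 0.512317°; total 64.5123167
  N ⇒ keep positive
  Lon: 60 + 36.07/60 = 60.6011667
  E ⇒ keep positive
Point 4:
  Lat: 3 + 35.8303/60 = 3.5971717
  S ⇒ negate
  Longitude: 72 + 50.669/60 = 72.8444833
  W ⇒ negate
Point 5:
  Latitude: 5.0277′ = 0.083795°; total 67.0837950
  N → positive
  Lon: 138 + 49.387/60 = 138.8231167
  E → positive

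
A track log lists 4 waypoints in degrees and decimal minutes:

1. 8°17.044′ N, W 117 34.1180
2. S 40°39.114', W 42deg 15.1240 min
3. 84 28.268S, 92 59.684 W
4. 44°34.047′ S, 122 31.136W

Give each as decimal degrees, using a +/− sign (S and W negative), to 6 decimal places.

1. 8.284067, -117.568633
2. -40.651900, -42.252067
3. -84.471133, -92.994733
4. -44.567450, -122.518933

Point 1:
  Lat: 8 + 17.044/60 = 8.2840667
  N → positive
  Lon: 117 + 34.118/60 = 117.5686333
  W ⇒ negate
Point 2:
  Lat: 39.114′ = 0.651900°; total 40.6519000
  S → negative
  λ: 15.124′ = 0.252067°; total 42.2520667
  hemisphere W, so the sign is −
Point 3:
  Lat: 28.268′ = 0.471133°; total 84.4711333
  hemisphere S, so the sign is −
  Longitude: 92 + 59.684/60 = 92.9947333
  W ⇒ negate
Point 4:
  Latitude: 44 + 34.047/60 = 44.5674500
  S → negative
  λ: 122 + 31.136/60 = 122.5189333
  W ⇒ negate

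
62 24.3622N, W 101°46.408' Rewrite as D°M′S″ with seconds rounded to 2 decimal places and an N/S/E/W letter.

φ: 24.36220′ → 24′ and 0.36220 × 60 = 21.7320″
λ: 46.40800′ → 46′ and 0.40800 × 60 = 24.4800″

62°24′21.73″ N, 101°46′24.48″ W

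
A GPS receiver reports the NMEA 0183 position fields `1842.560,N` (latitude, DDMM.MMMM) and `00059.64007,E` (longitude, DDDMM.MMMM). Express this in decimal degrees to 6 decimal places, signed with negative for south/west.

φ: degrees = first 2 digits = 18, minutes = 42.56; 18 + 42.56/60 = 18.7093333
N ⇒ keep positive
Longitude: split at 3 digits → 000° and 59.64007′; 0 + 59.64007/60 = 0.9940012
E → positive

18.709333, 0.994001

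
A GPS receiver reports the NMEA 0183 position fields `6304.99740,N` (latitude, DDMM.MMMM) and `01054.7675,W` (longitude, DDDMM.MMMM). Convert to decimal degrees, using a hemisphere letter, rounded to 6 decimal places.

φ: degrees = first 2 digits = 63, minutes = 4.9974; 63 + 4.9974/60 = 63.0832900
Lon: degrees = first 3 digits = 10, minutes = 54.7675; 10 + 54.7675/60 = 10.9127917

63.083290° N, 10.912792° W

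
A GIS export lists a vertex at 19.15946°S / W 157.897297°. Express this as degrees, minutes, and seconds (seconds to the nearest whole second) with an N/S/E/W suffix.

19°09′34″ S, 157°53′50″ W

Latitude: 0.159460 × 60 = 9.56760′ → 9′, remainder × 60 = 34.06″
Lon: 0.897297° → 53.83782′; 0.83782 × 60 = 50.27″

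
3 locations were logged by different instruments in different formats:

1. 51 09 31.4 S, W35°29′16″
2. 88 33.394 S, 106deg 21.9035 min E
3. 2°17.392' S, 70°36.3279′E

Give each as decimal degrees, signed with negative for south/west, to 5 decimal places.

1. -51.15872, -35.48778
2. -88.55657, 106.36506
3. -2.28987, 70.60547

Point 1:
  Lat: 9′ + 31.4″ = 9.52333′; 51 + 9.52333/60 = 51.158722
  hemisphere S, so the sign is −
  λ: 35 + 29/60 + 16/3600 = 35.487778
  hemisphere W, so the sign is −
Point 2:
  φ: 33.394′ = 0.556567°; total 88.556567
  S ⇒ negate
  Longitude: 21.9035′ = 0.365058°; total 106.365058
  E → positive
Point 3:
  Latitude: 2 + 17.392/60 = 2.289867
  S ⇒ negate
  Lon: 36.3279′ = 0.605465°; total 70.605465
  E → positive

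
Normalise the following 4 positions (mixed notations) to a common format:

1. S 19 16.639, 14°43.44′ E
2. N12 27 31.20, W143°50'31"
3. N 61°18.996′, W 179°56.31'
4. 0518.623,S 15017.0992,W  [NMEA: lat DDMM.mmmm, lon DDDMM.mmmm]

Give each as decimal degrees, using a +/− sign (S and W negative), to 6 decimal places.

Point 1:
  Latitude: 16.639′ = 0.277317°; total 19.2773167
  S → negative
  λ: 14 + 43.44/60 = 14.7240000
  E ⇒ keep positive
Point 2:
  Lat: 12 + 27/60 + 31.2/3600 = 12.4586667
  N ⇒ keep positive
  λ: 143 + 50/60 + 31/3600 = 143.8419444
  hemisphere W, so the sign is −
Point 3:
  Lat: 18.996′ = 0.316600°; total 61.3166000
  N ⇒ keep positive
  Longitude: 56.31′ = 0.938500°; total 179.9385000
  hemisphere W, so the sign is −
Point 4:
  φ: split at 2 digits → 05° and 18.623′; 5 + 18.623/60 = 5.3103833
  hemisphere S, so the sign is −
  Longitude: degrees = first 3 digits = 150, minutes = 17.0992; 150 + 17.0992/60 = 150.2849867
  W → negative

1. -19.277317, 14.724000
2. 12.458667, -143.841944
3. 61.316600, -179.938500
4. -5.310383, -150.284987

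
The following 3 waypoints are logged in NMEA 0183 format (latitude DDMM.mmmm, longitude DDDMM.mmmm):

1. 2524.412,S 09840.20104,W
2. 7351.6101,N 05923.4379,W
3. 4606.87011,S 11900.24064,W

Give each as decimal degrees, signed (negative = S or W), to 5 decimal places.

1. -25.40687, -98.67002
2. 73.86017, -59.39063
3. -46.11450, -119.00401

Point 1:
  Latitude: degrees = first 2 digits = 25, minutes = 24.412; 25 + 24.412/60 = 25.406867
  S ⇒ negate
  λ: split at 3 digits → 098° and 40.20104′; 98 + 40.20104/60 = 98.670017
  W → negative
Point 2:
  Lat: degrees = first 2 digits = 73, minutes = 51.6101; 73 + 51.6101/60 = 73.860168
  N ⇒ keep positive
  λ: split at 3 digits → 059° and 23.4379′; 59 + 23.4379/60 = 59.390632
  hemisphere W, so the sign is −
Point 3:
  Lat: degrees = first 2 digits = 46, minutes = 6.87011; 46 + 6.87011/60 = 46.114502
  S ⇒ negate
  λ: split at 3 digits → 119° and 0.24064′; 119 + 0.24064/60 = 119.004011
  W ⇒ negate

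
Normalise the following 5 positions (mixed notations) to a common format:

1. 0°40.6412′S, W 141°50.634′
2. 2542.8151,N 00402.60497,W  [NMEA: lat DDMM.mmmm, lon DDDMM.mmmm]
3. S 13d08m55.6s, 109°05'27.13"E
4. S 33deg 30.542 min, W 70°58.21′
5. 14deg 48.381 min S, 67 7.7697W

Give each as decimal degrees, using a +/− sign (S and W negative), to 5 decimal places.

Point 1:
  Latitude: 40.6412′ = 0.677353°; total 0.677353
  hemisphere S, so the sign is −
  Lon: 50.634′ = 0.843900°; total 141.843900
  W → negative
Point 2:
  φ: degrees = first 2 digits = 25, minutes = 42.8151; 25 + 42.8151/60 = 25.713585
  N ⇒ keep positive
  Longitude: split at 3 digits → 004° and 2.60497′; 4 + 2.60497/60 = 4.043416
  W ⇒ negate
Point 3:
  φ: 13° + 8/60 + 55.6/3600 = 13 + 0.133333 + 0.015444 = 13.148778
  S ⇒ negate
  Lon: 109 + 5/60 + 27.13/3600 = 109.090869
  E ⇒ keep positive
Point 4:
  Lat: 33 + 30.542/60 = 33.509033
  S ⇒ negate
  λ: 70 + 58.21/60 = 70.970167
  W → negative
Point 5:
  φ: 48.381′ = 0.806350°; total 14.806350
  S → negative
  Longitude: 67 + 7.7697/60 = 67.129495
  W → negative

1. -0.67735, -141.84390
2. 25.71359, -4.04342
3. -13.14878, 109.09087
4. -33.50903, -70.97017
5. -14.80635, -67.12950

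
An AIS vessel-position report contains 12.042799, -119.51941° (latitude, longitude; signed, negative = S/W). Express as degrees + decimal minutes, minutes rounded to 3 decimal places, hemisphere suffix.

φ: 12° + 0.042799 × 60 = 12° 2.56794′
Longitude is negative → W; |value| = 119.519410
λ: minutes = (119.519410 − 119) × 60 = 31.16460

12° 2.568′ N, 119° 31.165′ W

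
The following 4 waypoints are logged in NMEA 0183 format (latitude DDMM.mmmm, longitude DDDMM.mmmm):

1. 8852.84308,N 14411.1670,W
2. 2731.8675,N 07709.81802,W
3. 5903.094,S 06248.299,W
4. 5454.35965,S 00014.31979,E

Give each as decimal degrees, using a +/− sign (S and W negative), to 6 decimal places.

Point 1:
  Latitude: split at 2 digits → 88° and 52.84308′; 88 + 52.84308/60 = 88.8807180
  N → positive
  Lon: degrees = first 3 digits = 144, minutes = 11.167; 144 + 11.167/60 = 144.1861167
  W ⇒ negate
Point 2:
  Lat: split at 2 digits → 27° and 31.8675′; 27 + 31.8675/60 = 27.5311250
  N ⇒ keep positive
  λ: degrees = first 3 digits = 77, minutes = 9.81802; 77 + 9.81802/60 = 77.1636337
  W ⇒ negate
Point 3:
  Latitude: split at 2 digits → 59° and 3.094′; 59 + 3.094/60 = 59.0515667
  S → negative
  λ: split at 3 digits → 062° and 48.299′; 62 + 48.299/60 = 62.8049833
  W ⇒ negate
Point 4:
  Latitude: degrees = first 2 digits = 54, minutes = 54.35965; 54 + 54.35965/60 = 54.9059942
  S ⇒ negate
  Lon: degrees = first 3 digits = 0, minutes = 14.31979; 0 + 14.31979/60 = 0.2386632
  E ⇒ keep positive

1. 88.880718, -144.186117
2. 27.531125, -77.163634
3. -59.051567, -62.804983
4. -54.905994, 0.238663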